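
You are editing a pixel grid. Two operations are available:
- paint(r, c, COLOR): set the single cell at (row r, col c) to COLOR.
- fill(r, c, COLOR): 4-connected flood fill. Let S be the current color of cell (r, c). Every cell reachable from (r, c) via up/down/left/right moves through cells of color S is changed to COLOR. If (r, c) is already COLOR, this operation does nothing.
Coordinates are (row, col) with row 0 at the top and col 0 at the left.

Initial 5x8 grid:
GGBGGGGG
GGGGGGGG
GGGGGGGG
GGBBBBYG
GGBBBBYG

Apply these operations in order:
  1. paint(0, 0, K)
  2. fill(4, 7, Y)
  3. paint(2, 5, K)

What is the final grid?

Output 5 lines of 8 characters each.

After op 1 paint(0,0,K):
KGBGGGGG
GGGGGGGG
GGGGGGGG
GGBBBBYG
GGBBBBYG
After op 2 fill(4,7,Y) [28 cells changed]:
KYBYYYYY
YYYYYYYY
YYYYYYYY
YYBBBBYY
YYBBBBYY
After op 3 paint(2,5,K):
KYBYYYYY
YYYYYYYY
YYYYYKYY
YYBBBBYY
YYBBBBYY

Answer: KYBYYYYY
YYYYYYYY
YYYYYKYY
YYBBBBYY
YYBBBBYY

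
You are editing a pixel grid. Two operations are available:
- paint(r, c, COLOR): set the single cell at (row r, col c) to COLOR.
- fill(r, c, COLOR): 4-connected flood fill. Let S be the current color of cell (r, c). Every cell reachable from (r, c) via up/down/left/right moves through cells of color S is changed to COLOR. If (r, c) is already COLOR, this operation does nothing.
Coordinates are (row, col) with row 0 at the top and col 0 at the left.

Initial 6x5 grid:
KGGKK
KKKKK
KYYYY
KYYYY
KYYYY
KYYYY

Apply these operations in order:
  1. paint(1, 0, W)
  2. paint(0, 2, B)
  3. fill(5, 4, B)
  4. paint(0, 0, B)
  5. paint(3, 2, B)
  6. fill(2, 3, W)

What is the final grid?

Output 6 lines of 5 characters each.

After op 1 paint(1,0,W):
KGGKK
WKKKK
KYYYY
KYYYY
KYYYY
KYYYY
After op 2 paint(0,2,B):
KGBKK
WKKKK
KYYYY
KYYYY
KYYYY
KYYYY
After op 3 fill(5,4,B) [16 cells changed]:
KGBKK
WKKKK
KBBBB
KBBBB
KBBBB
KBBBB
After op 4 paint(0,0,B):
BGBKK
WKKKK
KBBBB
KBBBB
KBBBB
KBBBB
After op 5 paint(3,2,B):
BGBKK
WKKKK
KBBBB
KBBBB
KBBBB
KBBBB
After op 6 fill(2,3,W) [16 cells changed]:
BGBKK
WKKKK
KWWWW
KWWWW
KWWWW
KWWWW

Answer: BGBKK
WKKKK
KWWWW
KWWWW
KWWWW
KWWWW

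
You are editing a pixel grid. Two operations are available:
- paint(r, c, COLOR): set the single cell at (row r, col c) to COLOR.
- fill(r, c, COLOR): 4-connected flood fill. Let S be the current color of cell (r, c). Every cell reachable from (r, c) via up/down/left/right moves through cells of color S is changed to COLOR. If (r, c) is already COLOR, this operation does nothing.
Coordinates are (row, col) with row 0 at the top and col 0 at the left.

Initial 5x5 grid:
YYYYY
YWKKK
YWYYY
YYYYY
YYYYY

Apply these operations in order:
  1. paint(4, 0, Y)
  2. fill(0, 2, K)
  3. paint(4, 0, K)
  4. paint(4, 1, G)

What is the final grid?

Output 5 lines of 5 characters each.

Answer: KKKKK
KWKKK
KWKKK
KKKKK
KGKKK

Derivation:
After op 1 paint(4,0,Y):
YYYYY
YWKKK
YWYYY
YYYYY
YYYYY
After op 2 fill(0,2,K) [20 cells changed]:
KKKKK
KWKKK
KWKKK
KKKKK
KKKKK
After op 3 paint(4,0,K):
KKKKK
KWKKK
KWKKK
KKKKK
KKKKK
After op 4 paint(4,1,G):
KKKKK
KWKKK
KWKKK
KKKKK
KGKKK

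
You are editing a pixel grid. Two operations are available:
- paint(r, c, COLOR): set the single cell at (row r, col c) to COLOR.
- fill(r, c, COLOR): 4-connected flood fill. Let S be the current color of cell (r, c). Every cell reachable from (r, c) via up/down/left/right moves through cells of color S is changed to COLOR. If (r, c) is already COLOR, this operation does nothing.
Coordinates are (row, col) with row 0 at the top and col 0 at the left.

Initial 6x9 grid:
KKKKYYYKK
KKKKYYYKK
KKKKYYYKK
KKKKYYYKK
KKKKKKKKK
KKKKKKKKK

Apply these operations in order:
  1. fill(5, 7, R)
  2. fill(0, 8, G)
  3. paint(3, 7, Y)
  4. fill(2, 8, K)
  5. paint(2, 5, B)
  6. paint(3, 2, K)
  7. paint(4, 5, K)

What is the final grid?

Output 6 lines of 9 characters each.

Answer: KKKKYYYKK
KKKKYYYKK
KKKKYBYKK
KKKKYYYYK
KKKKKKKKK
KKKKKKKKK

Derivation:
After op 1 fill(5,7,R) [42 cells changed]:
RRRRYYYRR
RRRRYYYRR
RRRRYYYRR
RRRRYYYRR
RRRRRRRRR
RRRRRRRRR
After op 2 fill(0,8,G) [42 cells changed]:
GGGGYYYGG
GGGGYYYGG
GGGGYYYGG
GGGGYYYGG
GGGGGGGGG
GGGGGGGGG
After op 3 paint(3,7,Y):
GGGGYYYGG
GGGGYYYGG
GGGGYYYGG
GGGGYYYYG
GGGGGGGGG
GGGGGGGGG
After op 4 fill(2,8,K) [41 cells changed]:
KKKKYYYKK
KKKKYYYKK
KKKKYYYKK
KKKKYYYYK
KKKKKKKKK
KKKKKKKKK
After op 5 paint(2,5,B):
KKKKYYYKK
KKKKYYYKK
KKKKYBYKK
KKKKYYYYK
KKKKKKKKK
KKKKKKKKK
After op 6 paint(3,2,K):
KKKKYYYKK
KKKKYYYKK
KKKKYBYKK
KKKKYYYYK
KKKKKKKKK
KKKKKKKKK
After op 7 paint(4,5,K):
KKKKYYYKK
KKKKYYYKK
KKKKYBYKK
KKKKYYYYK
KKKKKKKKK
KKKKKKKKK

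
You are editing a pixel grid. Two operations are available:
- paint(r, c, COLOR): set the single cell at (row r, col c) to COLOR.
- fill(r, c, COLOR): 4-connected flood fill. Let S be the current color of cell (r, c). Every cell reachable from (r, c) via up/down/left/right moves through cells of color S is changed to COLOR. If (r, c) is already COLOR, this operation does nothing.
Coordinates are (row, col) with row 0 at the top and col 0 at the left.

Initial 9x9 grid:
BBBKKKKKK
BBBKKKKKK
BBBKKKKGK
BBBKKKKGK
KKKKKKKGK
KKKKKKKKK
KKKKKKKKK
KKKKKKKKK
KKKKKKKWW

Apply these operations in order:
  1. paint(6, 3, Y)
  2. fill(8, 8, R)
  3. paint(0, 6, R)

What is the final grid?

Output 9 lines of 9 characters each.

After op 1 paint(6,3,Y):
BBBKKKKKK
BBBKKKKKK
BBBKKKKGK
BBBKKKKGK
KKKKKKKGK
KKKKKKKKK
KKKYKKKKK
KKKKKKKKK
KKKKKKKWW
After op 2 fill(8,8,R) [2 cells changed]:
BBBKKKKKK
BBBKKKKKK
BBBKKKKGK
BBBKKKKGK
KKKKKKKGK
KKKKKKKKK
KKKYKKKKK
KKKKKKKKK
KKKKKKKRR
After op 3 paint(0,6,R):
BBBKKKRKK
BBBKKKKKK
BBBKKKKGK
BBBKKKKGK
KKKKKKKGK
KKKKKKKKK
KKKYKKKKK
KKKKKKKKK
KKKKKKKRR

Answer: BBBKKKRKK
BBBKKKKKK
BBBKKKKGK
BBBKKKKGK
KKKKKKKGK
KKKKKKKKK
KKKYKKKKK
KKKKKKKKK
KKKKKKKRR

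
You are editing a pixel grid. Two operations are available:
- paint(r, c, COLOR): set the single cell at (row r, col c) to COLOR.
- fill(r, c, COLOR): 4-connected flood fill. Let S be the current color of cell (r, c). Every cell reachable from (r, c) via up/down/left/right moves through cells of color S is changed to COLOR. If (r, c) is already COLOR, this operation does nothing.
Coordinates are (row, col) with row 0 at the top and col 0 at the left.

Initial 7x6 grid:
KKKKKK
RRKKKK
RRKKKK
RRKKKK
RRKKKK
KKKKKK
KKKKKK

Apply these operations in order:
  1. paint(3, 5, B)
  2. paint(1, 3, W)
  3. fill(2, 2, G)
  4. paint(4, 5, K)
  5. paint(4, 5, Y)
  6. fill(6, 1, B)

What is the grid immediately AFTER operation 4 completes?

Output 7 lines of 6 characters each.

Answer: GGGGGG
RRGWGG
RRGGGG
RRGGGB
RRGGGK
GGGGGG
GGGGGG

Derivation:
After op 1 paint(3,5,B):
KKKKKK
RRKKKK
RRKKKK
RRKKKB
RRKKKK
KKKKKK
KKKKKK
After op 2 paint(1,3,W):
KKKKKK
RRKWKK
RRKKKK
RRKKKB
RRKKKK
KKKKKK
KKKKKK
After op 3 fill(2,2,G) [32 cells changed]:
GGGGGG
RRGWGG
RRGGGG
RRGGGB
RRGGGG
GGGGGG
GGGGGG
After op 4 paint(4,5,K):
GGGGGG
RRGWGG
RRGGGG
RRGGGB
RRGGGK
GGGGGG
GGGGGG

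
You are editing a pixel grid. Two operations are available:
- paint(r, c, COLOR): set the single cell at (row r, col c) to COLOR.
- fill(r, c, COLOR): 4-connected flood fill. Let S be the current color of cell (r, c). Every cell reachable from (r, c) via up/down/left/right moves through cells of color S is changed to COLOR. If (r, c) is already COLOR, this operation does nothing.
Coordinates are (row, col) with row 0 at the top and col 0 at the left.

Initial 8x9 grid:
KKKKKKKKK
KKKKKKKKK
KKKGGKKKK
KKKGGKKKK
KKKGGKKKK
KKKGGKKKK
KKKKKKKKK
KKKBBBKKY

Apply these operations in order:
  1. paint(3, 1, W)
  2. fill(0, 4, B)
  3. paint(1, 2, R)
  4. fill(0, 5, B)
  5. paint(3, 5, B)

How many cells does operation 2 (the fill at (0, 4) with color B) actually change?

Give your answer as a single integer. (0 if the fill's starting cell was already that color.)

After op 1 paint(3,1,W):
KKKKKKKKK
KKKKKKKKK
KKKGGKKKK
KWKGGKKKK
KKKGGKKKK
KKKGGKKKK
KKKKKKKKK
KKKBBBKKY
After op 2 fill(0,4,B) [59 cells changed]:
BBBBBBBBB
BBBBBBBBB
BBBGGBBBB
BWBGGBBBB
BBBGGBBBB
BBBGGBBBB
BBBBBBBBB
BBBBBBBBY

Answer: 59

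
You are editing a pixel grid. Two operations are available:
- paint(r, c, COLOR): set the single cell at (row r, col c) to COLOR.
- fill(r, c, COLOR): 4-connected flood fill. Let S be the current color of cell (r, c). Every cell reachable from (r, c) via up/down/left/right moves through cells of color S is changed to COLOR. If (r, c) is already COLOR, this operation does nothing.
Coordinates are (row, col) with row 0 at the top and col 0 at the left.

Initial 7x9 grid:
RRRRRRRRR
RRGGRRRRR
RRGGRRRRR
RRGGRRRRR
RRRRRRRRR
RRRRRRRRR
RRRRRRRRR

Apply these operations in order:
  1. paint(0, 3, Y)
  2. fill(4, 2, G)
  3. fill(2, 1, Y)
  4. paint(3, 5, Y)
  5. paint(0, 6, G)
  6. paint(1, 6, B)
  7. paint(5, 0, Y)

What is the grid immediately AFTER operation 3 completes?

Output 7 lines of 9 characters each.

Answer: YYYYYYYYY
YYYYYYYYY
YYYYYYYYY
YYYYYYYYY
YYYYYYYYY
YYYYYYYYY
YYYYYYYYY

Derivation:
After op 1 paint(0,3,Y):
RRRYRRRRR
RRGGRRRRR
RRGGRRRRR
RRGGRRRRR
RRRRRRRRR
RRRRRRRRR
RRRRRRRRR
After op 2 fill(4,2,G) [56 cells changed]:
GGGYGGGGG
GGGGGGGGG
GGGGGGGGG
GGGGGGGGG
GGGGGGGGG
GGGGGGGGG
GGGGGGGGG
After op 3 fill(2,1,Y) [62 cells changed]:
YYYYYYYYY
YYYYYYYYY
YYYYYYYYY
YYYYYYYYY
YYYYYYYYY
YYYYYYYYY
YYYYYYYYY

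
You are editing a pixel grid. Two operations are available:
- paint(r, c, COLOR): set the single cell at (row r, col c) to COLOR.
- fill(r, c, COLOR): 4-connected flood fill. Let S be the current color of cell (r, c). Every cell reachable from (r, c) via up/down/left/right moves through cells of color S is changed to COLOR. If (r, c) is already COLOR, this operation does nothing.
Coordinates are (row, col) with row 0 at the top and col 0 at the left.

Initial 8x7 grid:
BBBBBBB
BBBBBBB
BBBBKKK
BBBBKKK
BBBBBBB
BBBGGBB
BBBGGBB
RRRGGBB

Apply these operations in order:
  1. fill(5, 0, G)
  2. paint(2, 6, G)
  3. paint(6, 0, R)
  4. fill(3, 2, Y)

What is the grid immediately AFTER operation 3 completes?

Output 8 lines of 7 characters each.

Answer: GGGGGGG
GGGGGGG
GGGGKKG
GGGGKKK
GGGGGGG
GGGGGGG
RGGGGGG
RRRGGGG

Derivation:
After op 1 fill(5,0,G) [41 cells changed]:
GGGGGGG
GGGGGGG
GGGGKKK
GGGGKKK
GGGGGGG
GGGGGGG
GGGGGGG
RRRGGGG
After op 2 paint(2,6,G):
GGGGGGG
GGGGGGG
GGGGKKG
GGGGKKK
GGGGGGG
GGGGGGG
GGGGGGG
RRRGGGG
After op 3 paint(6,0,R):
GGGGGGG
GGGGGGG
GGGGKKG
GGGGKKK
GGGGGGG
GGGGGGG
RGGGGGG
RRRGGGG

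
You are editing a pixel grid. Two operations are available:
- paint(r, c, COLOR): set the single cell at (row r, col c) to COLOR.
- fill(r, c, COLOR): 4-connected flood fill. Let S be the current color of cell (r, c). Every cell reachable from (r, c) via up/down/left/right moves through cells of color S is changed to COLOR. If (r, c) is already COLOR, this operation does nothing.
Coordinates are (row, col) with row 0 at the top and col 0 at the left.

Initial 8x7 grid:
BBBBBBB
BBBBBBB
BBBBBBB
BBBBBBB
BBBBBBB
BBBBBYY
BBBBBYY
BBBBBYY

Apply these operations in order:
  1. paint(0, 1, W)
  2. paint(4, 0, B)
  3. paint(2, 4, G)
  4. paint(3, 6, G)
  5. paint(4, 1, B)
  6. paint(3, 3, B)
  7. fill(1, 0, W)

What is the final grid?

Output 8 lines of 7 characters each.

After op 1 paint(0,1,W):
BWBBBBB
BBBBBBB
BBBBBBB
BBBBBBB
BBBBBBB
BBBBBYY
BBBBBYY
BBBBBYY
After op 2 paint(4,0,B):
BWBBBBB
BBBBBBB
BBBBBBB
BBBBBBB
BBBBBBB
BBBBBYY
BBBBBYY
BBBBBYY
After op 3 paint(2,4,G):
BWBBBBB
BBBBBBB
BBBBGBB
BBBBBBB
BBBBBBB
BBBBBYY
BBBBBYY
BBBBBYY
After op 4 paint(3,6,G):
BWBBBBB
BBBBBBB
BBBBGBB
BBBBBBG
BBBBBBB
BBBBBYY
BBBBBYY
BBBBBYY
After op 5 paint(4,1,B):
BWBBBBB
BBBBBBB
BBBBGBB
BBBBBBG
BBBBBBB
BBBBBYY
BBBBBYY
BBBBBYY
After op 6 paint(3,3,B):
BWBBBBB
BBBBBBB
BBBBGBB
BBBBBBG
BBBBBBB
BBBBBYY
BBBBBYY
BBBBBYY
After op 7 fill(1,0,W) [47 cells changed]:
WWWWWWW
WWWWWWW
WWWWGWW
WWWWWWG
WWWWWWW
WWWWWYY
WWWWWYY
WWWWWYY

Answer: WWWWWWW
WWWWWWW
WWWWGWW
WWWWWWG
WWWWWWW
WWWWWYY
WWWWWYY
WWWWWYY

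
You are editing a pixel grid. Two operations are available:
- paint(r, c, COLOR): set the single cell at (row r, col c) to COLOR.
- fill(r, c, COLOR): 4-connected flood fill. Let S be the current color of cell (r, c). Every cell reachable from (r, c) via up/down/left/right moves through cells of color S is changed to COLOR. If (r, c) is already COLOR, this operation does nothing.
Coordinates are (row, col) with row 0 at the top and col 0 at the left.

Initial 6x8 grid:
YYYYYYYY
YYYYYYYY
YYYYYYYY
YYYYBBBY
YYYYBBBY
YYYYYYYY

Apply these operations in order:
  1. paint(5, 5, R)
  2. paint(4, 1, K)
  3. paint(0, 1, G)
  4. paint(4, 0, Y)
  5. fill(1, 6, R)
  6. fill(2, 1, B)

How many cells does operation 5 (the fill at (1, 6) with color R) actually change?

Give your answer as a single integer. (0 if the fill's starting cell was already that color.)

Answer: 39

Derivation:
After op 1 paint(5,5,R):
YYYYYYYY
YYYYYYYY
YYYYYYYY
YYYYBBBY
YYYYBBBY
YYYYYRYY
After op 2 paint(4,1,K):
YYYYYYYY
YYYYYYYY
YYYYYYYY
YYYYBBBY
YKYYBBBY
YYYYYRYY
After op 3 paint(0,1,G):
YGYYYYYY
YYYYYYYY
YYYYYYYY
YYYYBBBY
YKYYBBBY
YYYYYRYY
After op 4 paint(4,0,Y):
YGYYYYYY
YYYYYYYY
YYYYYYYY
YYYYBBBY
YKYYBBBY
YYYYYRYY
After op 5 fill(1,6,R) [39 cells changed]:
RGRRRRRR
RRRRRRRR
RRRRRRRR
RRRRBBBR
RKRRBBBR
RRRRRRRR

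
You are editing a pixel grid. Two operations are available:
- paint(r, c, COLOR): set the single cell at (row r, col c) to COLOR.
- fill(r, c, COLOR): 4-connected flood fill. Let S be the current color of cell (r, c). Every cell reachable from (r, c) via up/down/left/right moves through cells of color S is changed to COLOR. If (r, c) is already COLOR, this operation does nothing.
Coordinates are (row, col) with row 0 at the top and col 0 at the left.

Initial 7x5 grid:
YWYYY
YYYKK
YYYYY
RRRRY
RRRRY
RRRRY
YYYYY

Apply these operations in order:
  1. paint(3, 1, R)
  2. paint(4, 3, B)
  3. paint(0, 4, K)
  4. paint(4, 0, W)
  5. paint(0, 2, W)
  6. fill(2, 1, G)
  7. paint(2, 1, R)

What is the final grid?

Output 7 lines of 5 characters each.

Answer: GWWYK
GGGKK
GRGGG
RRRRG
WRRBG
RRRRG
GGGGG

Derivation:
After op 1 paint(3,1,R):
YWYYY
YYYKK
YYYYY
RRRRY
RRRRY
RRRRY
YYYYY
After op 2 paint(4,3,B):
YWYYY
YYYKK
YYYYY
RRRRY
RRRBY
RRRRY
YYYYY
After op 3 paint(0,4,K):
YWYYK
YYYKK
YYYYY
RRRRY
RRRBY
RRRRY
YYYYY
After op 4 paint(4,0,W):
YWYYK
YYYKK
YYYYY
RRRRY
WRRBY
RRRRY
YYYYY
After op 5 paint(0,2,W):
YWWYK
YYYKK
YYYYY
RRRRY
WRRBY
RRRRY
YYYYY
After op 6 fill(2,1,G) [17 cells changed]:
GWWYK
GGGKK
GGGGG
RRRRG
WRRBG
RRRRG
GGGGG
After op 7 paint(2,1,R):
GWWYK
GGGKK
GRGGG
RRRRG
WRRBG
RRRRG
GGGGG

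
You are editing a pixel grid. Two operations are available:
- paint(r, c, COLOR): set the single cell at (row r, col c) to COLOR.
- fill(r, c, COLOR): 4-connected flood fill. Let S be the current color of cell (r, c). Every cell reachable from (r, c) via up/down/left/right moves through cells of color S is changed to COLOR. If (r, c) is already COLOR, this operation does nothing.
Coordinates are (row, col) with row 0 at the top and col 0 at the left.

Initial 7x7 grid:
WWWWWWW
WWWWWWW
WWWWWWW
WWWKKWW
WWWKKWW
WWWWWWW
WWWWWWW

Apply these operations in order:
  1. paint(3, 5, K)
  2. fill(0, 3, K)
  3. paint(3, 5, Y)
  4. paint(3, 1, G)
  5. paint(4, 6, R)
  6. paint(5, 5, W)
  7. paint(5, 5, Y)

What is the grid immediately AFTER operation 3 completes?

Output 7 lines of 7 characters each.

After op 1 paint(3,5,K):
WWWWWWW
WWWWWWW
WWWWWWW
WWWKKKW
WWWKKWW
WWWWWWW
WWWWWWW
After op 2 fill(0,3,K) [44 cells changed]:
KKKKKKK
KKKKKKK
KKKKKKK
KKKKKKK
KKKKKKK
KKKKKKK
KKKKKKK
After op 3 paint(3,5,Y):
KKKKKKK
KKKKKKK
KKKKKKK
KKKKKYK
KKKKKKK
KKKKKKK
KKKKKKK

Answer: KKKKKKK
KKKKKKK
KKKKKKK
KKKKKYK
KKKKKKK
KKKKKKK
KKKKKKK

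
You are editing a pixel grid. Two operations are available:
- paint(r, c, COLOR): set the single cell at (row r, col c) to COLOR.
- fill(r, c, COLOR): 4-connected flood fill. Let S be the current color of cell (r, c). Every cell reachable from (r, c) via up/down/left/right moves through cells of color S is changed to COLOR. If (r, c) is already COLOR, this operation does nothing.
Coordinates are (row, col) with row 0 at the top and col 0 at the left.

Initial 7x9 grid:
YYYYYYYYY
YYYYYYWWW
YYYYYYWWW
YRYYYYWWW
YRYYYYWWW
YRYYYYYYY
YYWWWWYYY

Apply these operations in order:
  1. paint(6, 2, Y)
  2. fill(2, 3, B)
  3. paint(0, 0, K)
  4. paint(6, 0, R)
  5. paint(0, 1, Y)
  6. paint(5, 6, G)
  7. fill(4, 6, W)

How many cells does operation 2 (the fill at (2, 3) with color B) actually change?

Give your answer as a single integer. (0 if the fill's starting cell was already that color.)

After op 1 paint(6,2,Y):
YYYYYYYYY
YYYYYYWWW
YYYYYYWWW
YRYYYYWWW
YRYYYYWWW
YRYYYYYYY
YYYWWWYYY
After op 2 fill(2,3,B) [45 cells changed]:
BBBBBBBBB
BBBBBBWWW
BBBBBBWWW
BRBBBBWWW
BRBBBBWWW
BRBBBBBBB
BBBWWWBBB

Answer: 45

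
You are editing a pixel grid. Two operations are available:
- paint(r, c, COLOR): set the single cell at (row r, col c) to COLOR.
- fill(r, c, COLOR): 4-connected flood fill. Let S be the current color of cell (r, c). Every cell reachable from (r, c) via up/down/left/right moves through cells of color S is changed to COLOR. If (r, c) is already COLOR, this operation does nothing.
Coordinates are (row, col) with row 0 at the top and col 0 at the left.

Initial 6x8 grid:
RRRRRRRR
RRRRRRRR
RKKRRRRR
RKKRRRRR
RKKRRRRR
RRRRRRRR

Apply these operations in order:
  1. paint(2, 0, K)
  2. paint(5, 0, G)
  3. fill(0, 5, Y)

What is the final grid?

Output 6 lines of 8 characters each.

Answer: YYYYYYYY
YYYYYYYY
KKKYYYYY
RKKYYYYY
RKKYYYYY
GYYYYYYY

Derivation:
After op 1 paint(2,0,K):
RRRRRRRR
RRRRRRRR
KKKRRRRR
RKKRRRRR
RKKRRRRR
RRRRRRRR
After op 2 paint(5,0,G):
RRRRRRRR
RRRRRRRR
KKKRRRRR
RKKRRRRR
RKKRRRRR
GRRRRRRR
After op 3 fill(0,5,Y) [38 cells changed]:
YYYYYYYY
YYYYYYYY
KKKYYYYY
RKKYYYYY
RKKYYYYY
GYYYYYYY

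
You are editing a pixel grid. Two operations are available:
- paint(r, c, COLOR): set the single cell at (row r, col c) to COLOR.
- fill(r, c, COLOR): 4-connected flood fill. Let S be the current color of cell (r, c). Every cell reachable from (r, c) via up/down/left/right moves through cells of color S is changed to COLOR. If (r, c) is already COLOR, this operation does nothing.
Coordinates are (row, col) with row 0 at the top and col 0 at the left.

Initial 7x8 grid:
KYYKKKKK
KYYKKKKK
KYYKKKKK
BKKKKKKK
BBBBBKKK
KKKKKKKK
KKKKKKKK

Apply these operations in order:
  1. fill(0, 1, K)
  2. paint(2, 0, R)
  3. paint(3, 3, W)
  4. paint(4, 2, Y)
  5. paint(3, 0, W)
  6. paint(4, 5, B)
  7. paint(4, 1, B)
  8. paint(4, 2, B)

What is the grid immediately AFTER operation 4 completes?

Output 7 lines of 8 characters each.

Answer: KKKKKKKK
KKKKKKKK
RKKKKKKK
BKKWKKKK
BBYBBKKK
KKKKKKKK
KKKKKKKK

Derivation:
After op 1 fill(0,1,K) [6 cells changed]:
KKKKKKKK
KKKKKKKK
KKKKKKKK
BKKKKKKK
BBBBBKKK
KKKKKKKK
KKKKKKKK
After op 2 paint(2,0,R):
KKKKKKKK
KKKKKKKK
RKKKKKKK
BKKKKKKK
BBBBBKKK
KKKKKKKK
KKKKKKKK
After op 3 paint(3,3,W):
KKKKKKKK
KKKKKKKK
RKKKKKKK
BKKWKKKK
BBBBBKKK
KKKKKKKK
KKKKKKKK
After op 4 paint(4,2,Y):
KKKKKKKK
KKKKKKKK
RKKKKKKK
BKKWKKKK
BBYBBKKK
KKKKKKKK
KKKKKKKK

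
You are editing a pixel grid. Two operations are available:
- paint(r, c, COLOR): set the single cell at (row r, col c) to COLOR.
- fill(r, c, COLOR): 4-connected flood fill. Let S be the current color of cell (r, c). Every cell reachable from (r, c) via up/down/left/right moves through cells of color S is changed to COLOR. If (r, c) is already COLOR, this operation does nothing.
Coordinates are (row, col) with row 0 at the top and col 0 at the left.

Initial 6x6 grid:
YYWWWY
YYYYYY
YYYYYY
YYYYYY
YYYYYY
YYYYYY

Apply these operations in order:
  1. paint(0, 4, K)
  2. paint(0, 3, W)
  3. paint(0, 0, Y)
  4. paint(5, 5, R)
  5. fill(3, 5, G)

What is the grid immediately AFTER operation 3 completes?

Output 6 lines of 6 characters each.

Answer: YYWWKY
YYYYYY
YYYYYY
YYYYYY
YYYYYY
YYYYYY

Derivation:
After op 1 paint(0,4,K):
YYWWKY
YYYYYY
YYYYYY
YYYYYY
YYYYYY
YYYYYY
After op 2 paint(0,3,W):
YYWWKY
YYYYYY
YYYYYY
YYYYYY
YYYYYY
YYYYYY
After op 3 paint(0,0,Y):
YYWWKY
YYYYYY
YYYYYY
YYYYYY
YYYYYY
YYYYYY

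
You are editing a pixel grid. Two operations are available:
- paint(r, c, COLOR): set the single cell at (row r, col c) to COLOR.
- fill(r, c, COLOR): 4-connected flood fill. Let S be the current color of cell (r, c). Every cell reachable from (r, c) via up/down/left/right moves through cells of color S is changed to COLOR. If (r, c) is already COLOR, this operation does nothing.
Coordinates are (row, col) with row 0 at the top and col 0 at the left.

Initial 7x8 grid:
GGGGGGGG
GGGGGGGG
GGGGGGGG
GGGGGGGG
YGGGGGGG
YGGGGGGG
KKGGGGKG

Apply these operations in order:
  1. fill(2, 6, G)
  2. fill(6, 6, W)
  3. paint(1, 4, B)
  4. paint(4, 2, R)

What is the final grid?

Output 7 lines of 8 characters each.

Answer: GGGGGGGG
GGGGBGGG
GGGGGGGG
GGGGGGGG
YGRGGGGG
YGGGGGGG
KKGGGGWG

Derivation:
After op 1 fill(2,6,G) [0 cells changed]:
GGGGGGGG
GGGGGGGG
GGGGGGGG
GGGGGGGG
YGGGGGGG
YGGGGGGG
KKGGGGKG
After op 2 fill(6,6,W) [1 cells changed]:
GGGGGGGG
GGGGGGGG
GGGGGGGG
GGGGGGGG
YGGGGGGG
YGGGGGGG
KKGGGGWG
After op 3 paint(1,4,B):
GGGGGGGG
GGGGBGGG
GGGGGGGG
GGGGGGGG
YGGGGGGG
YGGGGGGG
KKGGGGWG
After op 4 paint(4,2,R):
GGGGGGGG
GGGGBGGG
GGGGGGGG
GGGGGGGG
YGRGGGGG
YGGGGGGG
KKGGGGWG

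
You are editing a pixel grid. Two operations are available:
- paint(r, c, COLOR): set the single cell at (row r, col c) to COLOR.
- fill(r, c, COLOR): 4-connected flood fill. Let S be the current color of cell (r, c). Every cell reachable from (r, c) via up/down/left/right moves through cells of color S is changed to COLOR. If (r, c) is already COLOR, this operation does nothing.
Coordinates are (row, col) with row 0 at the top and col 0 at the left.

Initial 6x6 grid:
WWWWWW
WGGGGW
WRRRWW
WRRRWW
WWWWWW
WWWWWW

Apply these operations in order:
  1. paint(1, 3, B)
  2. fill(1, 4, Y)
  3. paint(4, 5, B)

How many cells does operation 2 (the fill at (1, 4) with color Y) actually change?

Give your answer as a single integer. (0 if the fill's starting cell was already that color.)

After op 1 paint(1,3,B):
WWWWWW
WGGBGW
WRRRWW
WRRRWW
WWWWWW
WWWWWW
After op 2 fill(1,4,Y) [1 cells changed]:
WWWWWW
WGGBYW
WRRRWW
WRRRWW
WWWWWW
WWWWWW

Answer: 1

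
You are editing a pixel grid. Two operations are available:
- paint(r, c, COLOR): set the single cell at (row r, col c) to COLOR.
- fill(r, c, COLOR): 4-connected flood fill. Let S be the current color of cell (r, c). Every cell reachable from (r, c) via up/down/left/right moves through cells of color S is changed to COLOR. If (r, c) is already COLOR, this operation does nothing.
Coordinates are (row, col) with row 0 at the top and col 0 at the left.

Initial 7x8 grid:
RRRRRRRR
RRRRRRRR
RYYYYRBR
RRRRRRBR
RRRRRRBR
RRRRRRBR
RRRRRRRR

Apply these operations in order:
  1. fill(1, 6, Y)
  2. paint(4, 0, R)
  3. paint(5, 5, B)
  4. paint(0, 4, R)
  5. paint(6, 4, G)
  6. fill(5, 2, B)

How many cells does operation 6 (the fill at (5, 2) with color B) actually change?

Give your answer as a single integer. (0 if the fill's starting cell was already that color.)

Answer: 48

Derivation:
After op 1 fill(1,6,Y) [48 cells changed]:
YYYYYYYY
YYYYYYYY
YYYYYYBY
YYYYYYBY
YYYYYYBY
YYYYYYBY
YYYYYYYY
After op 2 paint(4,0,R):
YYYYYYYY
YYYYYYYY
YYYYYYBY
YYYYYYBY
RYYYYYBY
YYYYYYBY
YYYYYYYY
After op 3 paint(5,5,B):
YYYYYYYY
YYYYYYYY
YYYYYYBY
YYYYYYBY
RYYYYYBY
YYYYYBBY
YYYYYYYY
After op 4 paint(0,4,R):
YYYYRYYY
YYYYYYYY
YYYYYYBY
YYYYYYBY
RYYYYYBY
YYYYYBBY
YYYYYYYY
After op 5 paint(6,4,G):
YYYYRYYY
YYYYYYYY
YYYYYYBY
YYYYYYBY
RYYYYYBY
YYYYYBBY
YYYYGYYY
After op 6 fill(5,2,B) [48 cells changed]:
BBBBRBBB
BBBBBBBB
BBBBBBBB
BBBBBBBB
RBBBBBBB
BBBBBBBB
BBBBGBBB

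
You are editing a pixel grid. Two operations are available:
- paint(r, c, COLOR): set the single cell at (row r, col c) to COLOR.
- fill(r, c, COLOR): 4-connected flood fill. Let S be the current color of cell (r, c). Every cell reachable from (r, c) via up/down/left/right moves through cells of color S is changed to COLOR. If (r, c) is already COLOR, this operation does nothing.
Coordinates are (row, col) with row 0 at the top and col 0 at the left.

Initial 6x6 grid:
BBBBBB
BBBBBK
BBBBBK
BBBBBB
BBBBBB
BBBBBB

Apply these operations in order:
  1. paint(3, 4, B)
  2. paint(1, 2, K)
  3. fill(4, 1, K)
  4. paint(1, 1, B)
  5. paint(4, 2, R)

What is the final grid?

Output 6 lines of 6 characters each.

After op 1 paint(3,4,B):
BBBBBB
BBBBBK
BBBBBK
BBBBBB
BBBBBB
BBBBBB
After op 2 paint(1,2,K):
BBBBBB
BBKBBK
BBBBBK
BBBBBB
BBBBBB
BBBBBB
After op 3 fill(4,1,K) [33 cells changed]:
KKKKKK
KKKKKK
KKKKKK
KKKKKK
KKKKKK
KKKKKK
After op 4 paint(1,1,B):
KKKKKK
KBKKKK
KKKKKK
KKKKKK
KKKKKK
KKKKKK
After op 5 paint(4,2,R):
KKKKKK
KBKKKK
KKKKKK
KKKKKK
KKRKKK
KKKKKK

Answer: KKKKKK
KBKKKK
KKKKKK
KKKKKK
KKRKKK
KKKKKK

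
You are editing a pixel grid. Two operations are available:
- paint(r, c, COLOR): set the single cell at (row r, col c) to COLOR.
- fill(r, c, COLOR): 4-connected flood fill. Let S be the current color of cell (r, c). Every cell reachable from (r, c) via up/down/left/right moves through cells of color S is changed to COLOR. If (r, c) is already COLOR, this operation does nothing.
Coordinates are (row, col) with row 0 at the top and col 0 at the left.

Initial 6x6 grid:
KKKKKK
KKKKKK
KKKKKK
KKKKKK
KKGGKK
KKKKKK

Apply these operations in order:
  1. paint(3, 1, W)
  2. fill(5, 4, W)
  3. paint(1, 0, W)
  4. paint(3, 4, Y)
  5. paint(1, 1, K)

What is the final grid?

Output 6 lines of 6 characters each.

Answer: WWWWWW
WKWWWW
WWWWWW
WWWWYW
WWGGWW
WWWWWW

Derivation:
After op 1 paint(3,1,W):
KKKKKK
KKKKKK
KKKKKK
KWKKKK
KKGGKK
KKKKKK
After op 2 fill(5,4,W) [33 cells changed]:
WWWWWW
WWWWWW
WWWWWW
WWWWWW
WWGGWW
WWWWWW
After op 3 paint(1,0,W):
WWWWWW
WWWWWW
WWWWWW
WWWWWW
WWGGWW
WWWWWW
After op 4 paint(3,4,Y):
WWWWWW
WWWWWW
WWWWWW
WWWWYW
WWGGWW
WWWWWW
After op 5 paint(1,1,K):
WWWWWW
WKWWWW
WWWWWW
WWWWYW
WWGGWW
WWWWWW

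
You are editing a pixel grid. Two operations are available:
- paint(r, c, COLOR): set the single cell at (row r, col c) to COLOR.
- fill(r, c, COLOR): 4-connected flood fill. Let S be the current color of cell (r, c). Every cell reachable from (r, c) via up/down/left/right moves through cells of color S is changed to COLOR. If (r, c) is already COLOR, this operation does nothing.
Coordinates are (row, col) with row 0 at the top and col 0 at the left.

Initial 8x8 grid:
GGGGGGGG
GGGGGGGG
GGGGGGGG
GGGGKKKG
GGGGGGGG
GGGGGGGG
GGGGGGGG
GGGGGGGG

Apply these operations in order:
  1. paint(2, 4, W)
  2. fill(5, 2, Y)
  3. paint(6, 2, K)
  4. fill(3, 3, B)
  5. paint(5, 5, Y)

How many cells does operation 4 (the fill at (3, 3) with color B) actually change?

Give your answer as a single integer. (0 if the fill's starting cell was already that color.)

After op 1 paint(2,4,W):
GGGGGGGG
GGGGGGGG
GGGGWGGG
GGGGKKKG
GGGGGGGG
GGGGGGGG
GGGGGGGG
GGGGGGGG
After op 2 fill(5,2,Y) [60 cells changed]:
YYYYYYYY
YYYYYYYY
YYYYWYYY
YYYYKKKY
YYYYYYYY
YYYYYYYY
YYYYYYYY
YYYYYYYY
After op 3 paint(6,2,K):
YYYYYYYY
YYYYYYYY
YYYYWYYY
YYYYKKKY
YYYYYYYY
YYYYYYYY
YYKYYYYY
YYYYYYYY
After op 4 fill(3,3,B) [59 cells changed]:
BBBBBBBB
BBBBBBBB
BBBBWBBB
BBBBKKKB
BBBBBBBB
BBBBBBBB
BBKBBBBB
BBBBBBBB

Answer: 59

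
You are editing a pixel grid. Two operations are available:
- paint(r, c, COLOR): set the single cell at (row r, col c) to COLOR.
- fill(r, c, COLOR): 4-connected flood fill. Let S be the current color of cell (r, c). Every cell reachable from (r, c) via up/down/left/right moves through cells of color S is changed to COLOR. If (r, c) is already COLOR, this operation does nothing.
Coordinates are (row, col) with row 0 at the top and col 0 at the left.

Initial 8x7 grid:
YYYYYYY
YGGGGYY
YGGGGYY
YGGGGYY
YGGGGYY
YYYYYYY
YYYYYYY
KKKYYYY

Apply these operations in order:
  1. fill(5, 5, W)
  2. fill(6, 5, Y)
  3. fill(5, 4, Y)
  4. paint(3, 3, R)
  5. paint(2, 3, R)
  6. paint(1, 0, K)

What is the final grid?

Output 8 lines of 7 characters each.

After op 1 fill(5,5,W) [37 cells changed]:
WWWWWWW
WGGGGWW
WGGGGWW
WGGGGWW
WGGGGWW
WWWWWWW
WWWWWWW
KKKWWWW
After op 2 fill(6,5,Y) [37 cells changed]:
YYYYYYY
YGGGGYY
YGGGGYY
YGGGGYY
YGGGGYY
YYYYYYY
YYYYYYY
KKKYYYY
After op 3 fill(5,4,Y) [0 cells changed]:
YYYYYYY
YGGGGYY
YGGGGYY
YGGGGYY
YGGGGYY
YYYYYYY
YYYYYYY
KKKYYYY
After op 4 paint(3,3,R):
YYYYYYY
YGGGGYY
YGGGGYY
YGGRGYY
YGGGGYY
YYYYYYY
YYYYYYY
KKKYYYY
After op 5 paint(2,3,R):
YYYYYYY
YGGGGYY
YGGRGYY
YGGRGYY
YGGGGYY
YYYYYYY
YYYYYYY
KKKYYYY
After op 6 paint(1,0,K):
YYYYYYY
KGGGGYY
YGGRGYY
YGGRGYY
YGGGGYY
YYYYYYY
YYYYYYY
KKKYYYY

Answer: YYYYYYY
KGGGGYY
YGGRGYY
YGGRGYY
YGGGGYY
YYYYYYY
YYYYYYY
KKKYYYY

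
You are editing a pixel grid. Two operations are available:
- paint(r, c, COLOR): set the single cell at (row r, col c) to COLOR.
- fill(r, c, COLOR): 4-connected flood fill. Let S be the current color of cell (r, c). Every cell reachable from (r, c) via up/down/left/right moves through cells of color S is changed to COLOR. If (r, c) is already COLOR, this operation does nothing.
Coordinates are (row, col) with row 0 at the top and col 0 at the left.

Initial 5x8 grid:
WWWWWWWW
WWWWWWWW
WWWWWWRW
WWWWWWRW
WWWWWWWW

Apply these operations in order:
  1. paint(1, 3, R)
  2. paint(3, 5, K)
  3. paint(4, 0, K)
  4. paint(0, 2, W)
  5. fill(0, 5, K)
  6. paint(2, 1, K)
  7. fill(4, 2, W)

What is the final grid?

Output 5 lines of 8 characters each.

After op 1 paint(1,3,R):
WWWWWWWW
WWWRWWWW
WWWWWWRW
WWWWWWRW
WWWWWWWW
After op 2 paint(3,5,K):
WWWWWWWW
WWWRWWWW
WWWWWWRW
WWWWWKRW
WWWWWWWW
After op 3 paint(4,0,K):
WWWWWWWW
WWWRWWWW
WWWWWWRW
WWWWWKRW
KWWWWWWW
After op 4 paint(0,2,W):
WWWWWWWW
WWWRWWWW
WWWWWWRW
WWWWWKRW
KWWWWWWW
After op 5 fill(0,5,K) [35 cells changed]:
KKKKKKKK
KKKRKKKK
KKKKKKRK
KKKKKKRK
KKKKKKKK
After op 6 paint(2,1,K):
KKKKKKKK
KKKRKKKK
KKKKKKRK
KKKKKKRK
KKKKKKKK
After op 7 fill(4,2,W) [37 cells changed]:
WWWWWWWW
WWWRWWWW
WWWWWWRW
WWWWWWRW
WWWWWWWW

Answer: WWWWWWWW
WWWRWWWW
WWWWWWRW
WWWWWWRW
WWWWWWWW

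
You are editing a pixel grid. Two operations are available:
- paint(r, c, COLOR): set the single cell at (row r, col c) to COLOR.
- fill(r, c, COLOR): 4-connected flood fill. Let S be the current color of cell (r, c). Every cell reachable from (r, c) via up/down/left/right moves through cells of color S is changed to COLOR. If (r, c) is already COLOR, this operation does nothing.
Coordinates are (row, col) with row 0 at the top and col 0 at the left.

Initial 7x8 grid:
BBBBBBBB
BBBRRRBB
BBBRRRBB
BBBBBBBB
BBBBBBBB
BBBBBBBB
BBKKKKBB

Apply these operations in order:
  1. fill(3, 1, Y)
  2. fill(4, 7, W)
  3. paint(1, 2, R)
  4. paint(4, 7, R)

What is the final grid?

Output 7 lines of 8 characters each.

Answer: WWWWWWWW
WWRRRRWW
WWWRRRWW
WWWWWWWW
WWWWWWWR
WWWWWWWW
WWKKKKWW

Derivation:
After op 1 fill(3,1,Y) [46 cells changed]:
YYYYYYYY
YYYRRRYY
YYYRRRYY
YYYYYYYY
YYYYYYYY
YYYYYYYY
YYKKKKYY
After op 2 fill(4,7,W) [46 cells changed]:
WWWWWWWW
WWWRRRWW
WWWRRRWW
WWWWWWWW
WWWWWWWW
WWWWWWWW
WWKKKKWW
After op 3 paint(1,2,R):
WWWWWWWW
WWRRRRWW
WWWRRRWW
WWWWWWWW
WWWWWWWW
WWWWWWWW
WWKKKKWW
After op 4 paint(4,7,R):
WWWWWWWW
WWRRRRWW
WWWRRRWW
WWWWWWWW
WWWWWWWR
WWWWWWWW
WWKKKKWW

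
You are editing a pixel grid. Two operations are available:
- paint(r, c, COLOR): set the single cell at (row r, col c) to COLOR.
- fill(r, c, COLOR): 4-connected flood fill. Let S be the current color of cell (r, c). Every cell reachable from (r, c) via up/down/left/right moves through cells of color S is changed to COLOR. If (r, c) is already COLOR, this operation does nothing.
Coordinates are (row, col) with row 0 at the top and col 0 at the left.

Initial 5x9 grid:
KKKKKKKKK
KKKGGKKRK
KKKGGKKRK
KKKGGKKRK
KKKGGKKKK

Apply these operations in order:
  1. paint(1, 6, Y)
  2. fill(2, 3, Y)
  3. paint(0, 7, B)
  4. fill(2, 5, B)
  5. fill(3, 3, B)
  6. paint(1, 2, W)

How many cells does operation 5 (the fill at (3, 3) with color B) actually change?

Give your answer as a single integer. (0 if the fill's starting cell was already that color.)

After op 1 paint(1,6,Y):
KKKKKKKKK
KKKGGKYRK
KKKGGKKRK
KKKGGKKRK
KKKGGKKKK
After op 2 fill(2,3,Y) [8 cells changed]:
KKKKKKKKK
KKKYYKYRK
KKKYYKKRK
KKKYYKKRK
KKKYYKKKK
After op 3 paint(0,7,B):
KKKKKKKBK
KKKYYKYRK
KKKYYKKRK
KKKYYKKRK
KKKYYKKKK
After op 4 fill(2,5,B) [32 cells changed]:
BBBBBBBBB
BBBYYBYRB
BBBYYBBRB
BBBYYBBRB
BBBYYBBBB
After op 5 fill(3,3,B) [8 cells changed]:
BBBBBBBBB
BBBBBBYRB
BBBBBBBRB
BBBBBBBRB
BBBBBBBBB

Answer: 8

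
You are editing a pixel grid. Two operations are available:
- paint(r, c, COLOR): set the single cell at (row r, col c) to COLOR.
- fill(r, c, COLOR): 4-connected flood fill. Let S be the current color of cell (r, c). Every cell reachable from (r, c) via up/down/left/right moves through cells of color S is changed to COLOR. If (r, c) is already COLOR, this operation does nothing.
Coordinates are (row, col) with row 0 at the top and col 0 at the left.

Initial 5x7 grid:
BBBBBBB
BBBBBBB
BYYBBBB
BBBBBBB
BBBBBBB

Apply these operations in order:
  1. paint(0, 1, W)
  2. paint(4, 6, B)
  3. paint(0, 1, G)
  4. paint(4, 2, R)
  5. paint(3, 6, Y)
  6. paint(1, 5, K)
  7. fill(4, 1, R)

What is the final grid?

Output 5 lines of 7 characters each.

Answer: RGRRRRR
RRRRRKR
RYYRRRR
RRRRRRY
RRRRRRR

Derivation:
After op 1 paint(0,1,W):
BWBBBBB
BBBBBBB
BYYBBBB
BBBBBBB
BBBBBBB
After op 2 paint(4,6,B):
BWBBBBB
BBBBBBB
BYYBBBB
BBBBBBB
BBBBBBB
After op 3 paint(0,1,G):
BGBBBBB
BBBBBBB
BYYBBBB
BBBBBBB
BBBBBBB
After op 4 paint(4,2,R):
BGBBBBB
BBBBBBB
BYYBBBB
BBBBBBB
BBRBBBB
After op 5 paint(3,6,Y):
BGBBBBB
BBBBBBB
BYYBBBB
BBBBBBY
BBRBBBB
After op 6 paint(1,5,K):
BGBBBBB
BBBBBKB
BYYBBBB
BBBBBBY
BBRBBBB
After op 7 fill(4,1,R) [29 cells changed]:
RGRRRRR
RRRRRKR
RYYRRRR
RRRRRRY
RRRRRRR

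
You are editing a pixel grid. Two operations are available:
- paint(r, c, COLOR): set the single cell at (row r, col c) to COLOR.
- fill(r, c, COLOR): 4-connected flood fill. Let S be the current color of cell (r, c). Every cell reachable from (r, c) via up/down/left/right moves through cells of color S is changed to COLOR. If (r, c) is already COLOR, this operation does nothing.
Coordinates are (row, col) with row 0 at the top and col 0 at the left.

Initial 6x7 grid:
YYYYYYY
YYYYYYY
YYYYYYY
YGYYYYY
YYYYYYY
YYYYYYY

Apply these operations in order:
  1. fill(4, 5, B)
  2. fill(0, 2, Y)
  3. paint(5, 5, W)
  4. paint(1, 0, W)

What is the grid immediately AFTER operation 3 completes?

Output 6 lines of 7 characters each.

After op 1 fill(4,5,B) [41 cells changed]:
BBBBBBB
BBBBBBB
BBBBBBB
BGBBBBB
BBBBBBB
BBBBBBB
After op 2 fill(0,2,Y) [41 cells changed]:
YYYYYYY
YYYYYYY
YYYYYYY
YGYYYYY
YYYYYYY
YYYYYYY
After op 3 paint(5,5,W):
YYYYYYY
YYYYYYY
YYYYYYY
YGYYYYY
YYYYYYY
YYYYYWY

Answer: YYYYYYY
YYYYYYY
YYYYYYY
YGYYYYY
YYYYYYY
YYYYYWY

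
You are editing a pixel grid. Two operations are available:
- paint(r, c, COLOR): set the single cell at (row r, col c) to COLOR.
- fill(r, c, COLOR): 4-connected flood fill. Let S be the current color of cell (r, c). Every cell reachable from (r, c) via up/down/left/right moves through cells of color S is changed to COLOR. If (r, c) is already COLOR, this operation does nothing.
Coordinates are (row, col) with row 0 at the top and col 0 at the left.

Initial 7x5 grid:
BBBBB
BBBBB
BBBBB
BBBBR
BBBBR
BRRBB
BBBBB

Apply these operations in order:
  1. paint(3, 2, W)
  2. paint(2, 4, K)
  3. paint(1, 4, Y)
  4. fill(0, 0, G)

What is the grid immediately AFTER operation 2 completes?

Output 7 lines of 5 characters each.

Answer: BBBBB
BBBBB
BBBBK
BBWBR
BBBBR
BRRBB
BBBBB

Derivation:
After op 1 paint(3,2,W):
BBBBB
BBBBB
BBBBB
BBWBR
BBBBR
BRRBB
BBBBB
After op 2 paint(2,4,K):
BBBBB
BBBBB
BBBBK
BBWBR
BBBBR
BRRBB
BBBBB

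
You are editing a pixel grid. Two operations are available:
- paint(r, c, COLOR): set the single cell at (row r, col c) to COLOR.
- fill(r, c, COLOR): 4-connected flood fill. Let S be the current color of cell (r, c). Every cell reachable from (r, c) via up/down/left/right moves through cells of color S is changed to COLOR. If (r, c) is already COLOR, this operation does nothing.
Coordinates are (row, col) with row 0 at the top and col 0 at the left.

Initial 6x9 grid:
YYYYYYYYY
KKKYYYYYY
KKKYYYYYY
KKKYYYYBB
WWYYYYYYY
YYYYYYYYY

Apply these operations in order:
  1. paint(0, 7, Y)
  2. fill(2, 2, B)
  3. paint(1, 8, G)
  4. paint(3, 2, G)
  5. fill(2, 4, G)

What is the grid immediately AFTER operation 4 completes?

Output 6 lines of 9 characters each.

After op 1 paint(0,7,Y):
YYYYYYYYY
KKKYYYYYY
KKKYYYYYY
KKKYYYYBB
WWYYYYYYY
YYYYYYYYY
After op 2 fill(2,2,B) [9 cells changed]:
YYYYYYYYY
BBBYYYYYY
BBBYYYYYY
BBBYYYYBB
WWYYYYYYY
YYYYYYYYY
After op 3 paint(1,8,G):
YYYYYYYYY
BBBYYYYYG
BBBYYYYYY
BBBYYYYBB
WWYYYYYYY
YYYYYYYYY
After op 4 paint(3,2,G):
YYYYYYYYY
BBBYYYYYG
BBBYYYYYY
BBGYYYYBB
WWYYYYYYY
YYYYYYYYY

Answer: YYYYYYYYY
BBBYYYYYG
BBBYYYYYY
BBGYYYYBB
WWYYYYYYY
YYYYYYYYY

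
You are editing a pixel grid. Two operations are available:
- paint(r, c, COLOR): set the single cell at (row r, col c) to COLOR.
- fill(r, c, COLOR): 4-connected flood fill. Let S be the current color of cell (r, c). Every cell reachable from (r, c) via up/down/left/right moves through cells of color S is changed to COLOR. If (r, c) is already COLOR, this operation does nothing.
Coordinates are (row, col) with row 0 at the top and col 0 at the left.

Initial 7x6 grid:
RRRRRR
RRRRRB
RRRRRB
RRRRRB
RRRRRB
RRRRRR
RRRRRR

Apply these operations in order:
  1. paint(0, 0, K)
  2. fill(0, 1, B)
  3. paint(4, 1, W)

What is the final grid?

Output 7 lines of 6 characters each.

After op 1 paint(0,0,K):
KRRRRR
RRRRRB
RRRRRB
RRRRRB
RRRRRB
RRRRRR
RRRRRR
After op 2 fill(0,1,B) [37 cells changed]:
KBBBBB
BBBBBB
BBBBBB
BBBBBB
BBBBBB
BBBBBB
BBBBBB
After op 3 paint(4,1,W):
KBBBBB
BBBBBB
BBBBBB
BBBBBB
BWBBBB
BBBBBB
BBBBBB

Answer: KBBBBB
BBBBBB
BBBBBB
BBBBBB
BWBBBB
BBBBBB
BBBBBB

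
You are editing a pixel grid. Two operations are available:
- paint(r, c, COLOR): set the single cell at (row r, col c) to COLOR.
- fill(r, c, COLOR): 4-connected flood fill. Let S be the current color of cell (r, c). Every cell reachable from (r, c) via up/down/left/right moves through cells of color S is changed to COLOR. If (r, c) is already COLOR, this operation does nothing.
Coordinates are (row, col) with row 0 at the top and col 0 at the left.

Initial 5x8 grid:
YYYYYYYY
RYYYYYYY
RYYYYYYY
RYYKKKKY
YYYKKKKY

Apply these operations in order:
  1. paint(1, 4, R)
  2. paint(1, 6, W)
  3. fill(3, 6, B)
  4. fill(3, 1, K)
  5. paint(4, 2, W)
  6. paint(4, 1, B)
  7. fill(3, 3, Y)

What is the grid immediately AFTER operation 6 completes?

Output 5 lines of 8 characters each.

After op 1 paint(1,4,R):
YYYYYYYY
RYYYRYYY
RYYYYYYY
RYYKKKKY
YYYKKKKY
After op 2 paint(1,6,W):
YYYYYYYY
RYYYRYWY
RYYYYYYY
RYYKKKKY
YYYKKKKY
After op 3 fill(3,6,B) [8 cells changed]:
YYYYYYYY
RYYYRYWY
RYYYYYYY
RYYBBBBY
YYYBBBBY
After op 4 fill(3,1,K) [27 cells changed]:
KKKKKKKK
RKKKRKWK
RKKKKKKK
RKKBBBBK
KKKBBBBK
After op 5 paint(4,2,W):
KKKKKKKK
RKKKRKWK
RKKKKKKK
RKKBBBBK
KKWBBBBK
After op 6 paint(4,1,B):
KKKKKKKK
RKKKRKWK
RKKKKKKK
RKKBBBBK
KBWBBBBK

Answer: KKKKKKKK
RKKKRKWK
RKKKKKKK
RKKBBBBK
KBWBBBBK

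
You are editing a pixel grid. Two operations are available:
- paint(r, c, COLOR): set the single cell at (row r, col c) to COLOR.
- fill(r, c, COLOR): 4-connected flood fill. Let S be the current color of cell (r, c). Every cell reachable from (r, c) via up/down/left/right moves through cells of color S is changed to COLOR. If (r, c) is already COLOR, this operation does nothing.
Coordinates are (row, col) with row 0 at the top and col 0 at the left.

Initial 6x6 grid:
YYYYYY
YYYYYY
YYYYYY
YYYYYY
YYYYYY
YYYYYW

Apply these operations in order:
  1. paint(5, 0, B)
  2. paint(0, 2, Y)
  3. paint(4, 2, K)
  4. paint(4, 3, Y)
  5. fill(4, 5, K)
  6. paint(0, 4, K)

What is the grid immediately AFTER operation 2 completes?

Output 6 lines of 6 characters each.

After op 1 paint(5,0,B):
YYYYYY
YYYYYY
YYYYYY
YYYYYY
YYYYYY
BYYYYW
After op 2 paint(0,2,Y):
YYYYYY
YYYYYY
YYYYYY
YYYYYY
YYYYYY
BYYYYW

Answer: YYYYYY
YYYYYY
YYYYYY
YYYYYY
YYYYYY
BYYYYW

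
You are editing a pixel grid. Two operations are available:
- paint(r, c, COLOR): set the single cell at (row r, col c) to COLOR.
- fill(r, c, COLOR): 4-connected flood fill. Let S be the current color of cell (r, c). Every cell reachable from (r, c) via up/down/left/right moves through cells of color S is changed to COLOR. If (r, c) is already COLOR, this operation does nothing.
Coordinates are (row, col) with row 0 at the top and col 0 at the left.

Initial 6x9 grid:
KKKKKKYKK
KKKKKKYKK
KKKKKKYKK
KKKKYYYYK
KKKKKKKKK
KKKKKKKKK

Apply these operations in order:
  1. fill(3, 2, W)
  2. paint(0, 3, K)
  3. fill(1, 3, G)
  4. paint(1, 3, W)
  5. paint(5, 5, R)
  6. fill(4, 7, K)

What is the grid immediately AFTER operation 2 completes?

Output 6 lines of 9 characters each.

After op 1 fill(3,2,W) [47 cells changed]:
WWWWWWYWW
WWWWWWYWW
WWWWWWYWW
WWWWYYYYW
WWWWWWWWW
WWWWWWWWW
After op 2 paint(0,3,K):
WWWKWWYWW
WWWWWWYWW
WWWWWWYWW
WWWWYYYYW
WWWWWWWWW
WWWWWWWWW

Answer: WWWKWWYWW
WWWWWWYWW
WWWWWWYWW
WWWWYYYYW
WWWWWWWWW
WWWWWWWWW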